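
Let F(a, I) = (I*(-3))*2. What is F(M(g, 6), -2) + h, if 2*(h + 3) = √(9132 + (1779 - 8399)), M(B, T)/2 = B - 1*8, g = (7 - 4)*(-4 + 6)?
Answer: 9 + 2*√157 ≈ 34.060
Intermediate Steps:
g = 6 (g = 3*2 = 6)
M(B, T) = -16 + 2*B (M(B, T) = 2*(B - 1*8) = 2*(B - 8) = 2*(-8 + B) = -16 + 2*B)
F(a, I) = -6*I (F(a, I) = -3*I*2 = -6*I)
h = -3 + 2*√157 (h = -3 + √(9132 + (1779 - 8399))/2 = -3 + √(9132 - 6620)/2 = -3 + √2512/2 = -3 + (4*√157)/2 = -3 + 2*√157 ≈ 22.060)
F(M(g, 6), -2) + h = -6*(-2) + (-3 + 2*√157) = 12 + (-3 + 2*√157) = 9 + 2*√157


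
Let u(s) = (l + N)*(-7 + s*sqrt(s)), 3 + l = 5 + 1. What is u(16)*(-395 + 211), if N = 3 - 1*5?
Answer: -10488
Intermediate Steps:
l = 3 (l = -3 + (5 + 1) = -3 + 6 = 3)
N = -2 (N = 3 - 5 = -2)
u(s) = -7 + s**(3/2) (u(s) = (3 - 2)*(-7 + s*sqrt(s)) = 1*(-7 + s**(3/2)) = -7 + s**(3/2))
u(16)*(-395 + 211) = (-7 + 16**(3/2))*(-395 + 211) = (-7 + 64)*(-184) = 57*(-184) = -10488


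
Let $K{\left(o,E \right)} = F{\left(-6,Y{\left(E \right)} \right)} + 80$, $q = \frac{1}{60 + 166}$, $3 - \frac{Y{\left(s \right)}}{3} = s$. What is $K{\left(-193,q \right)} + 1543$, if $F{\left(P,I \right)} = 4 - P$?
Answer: $1633$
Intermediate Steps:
$Y{\left(s \right)} = 9 - 3 s$
$q = \frac{1}{226} \approx 0.0044248$
$K{\left(o,E \right)} = 90$ ($K{\left(o,E \right)} = \left(4 - -6\right) + 80 = \left(4 + 6\right) + 80 = 10 + 80 = 90$)
$K{\left(-193,q \right)} + 1543 = 90 + 1543 = 1633$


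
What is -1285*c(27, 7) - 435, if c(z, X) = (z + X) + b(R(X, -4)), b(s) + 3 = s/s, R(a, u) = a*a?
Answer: -41555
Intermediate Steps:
R(a, u) = a²
b(s) = -2 (b(s) = -3 + s/s = -3 + 1 = -2)
c(z, X) = -2 + X + z (c(z, X) = (z + X) - 2 = (X + z) - 2 = -2 + X + z)
-1285*c(27, 7) - 435 = -1285*(-2 + 7 + 27) - 435 = -1285*32 - 435 = -41120 - 435 = -41555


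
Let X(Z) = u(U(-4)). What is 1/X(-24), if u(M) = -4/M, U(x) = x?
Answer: 1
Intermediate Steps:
X(Z) = 1 (X(Z) = -4/(-4) = -4*(-¼) = 1)
1/X(-24) = 1/1 = 1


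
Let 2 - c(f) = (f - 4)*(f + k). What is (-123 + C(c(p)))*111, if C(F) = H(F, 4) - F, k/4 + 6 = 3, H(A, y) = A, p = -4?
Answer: -13653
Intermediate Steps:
k = -12 (k = -24 + 4*3 = -24 + 12 = -12)
c(f) = 2 - (-12 + f)*(-4 + f) (c(f) = 2 - (f - 4)*(f - 12) = 2 - (-4 + f)*(-12 + f) = 2 - (-12 + f)*(-4 + f))
C(F) = 0 (C(F) = F - F = 0)
(-123 + C(c(p)))*111 = (-123 + 0)*111 = -123*111 = -13653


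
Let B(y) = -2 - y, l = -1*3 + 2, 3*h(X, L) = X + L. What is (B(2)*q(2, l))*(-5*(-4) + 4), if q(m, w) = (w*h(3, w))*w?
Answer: -64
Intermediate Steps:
h(X, L) = L/3 + X/3 (h(X, L) = (X + L)/3 = (L + X)/3 = L/3 + X/3)
l = -1 (l = -3 + 2 = -1)
q(m, w) = w**2*(1 + w/3) (q(m, w) = (w*(w/3 + (1/3)*3))*w = (w*(w/3 + 1))*w = (w*(1 + w/3))*w = w**2*(1 + w/3))
(B(2)*q(2, l))*(-5*(-4) + 4) = ((-2 - 1*2)*((1/3)*(-1)**2*(3 - 1)))*(-5*(-4) + 4) = ((-2 - 2)*((1/3)*1*2))*(20 + 4) = -4*2/3*24 = -8/3*24 = -64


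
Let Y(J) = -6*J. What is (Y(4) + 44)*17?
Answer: 340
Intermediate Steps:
(Y(4) + 44)*17 = (-6*4 + 44)*17 = (-24 + 44)*17 = 20*17 = 340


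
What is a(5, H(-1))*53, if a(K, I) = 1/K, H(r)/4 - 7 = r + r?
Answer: 53/5 ≈ 10.600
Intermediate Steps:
H(r) = 28 + 8*r (H(r) = 28 + 4*(r + r) = 28 + 4*(2*r) = 28 + 8*r)
a(5, H(-1))*53 = 53/5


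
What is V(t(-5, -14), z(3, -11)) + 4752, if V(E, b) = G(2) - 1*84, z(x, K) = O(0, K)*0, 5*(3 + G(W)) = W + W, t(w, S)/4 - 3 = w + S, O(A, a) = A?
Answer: 23329/5 ≈ 4665.8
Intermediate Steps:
t(w, S) = 12 + 4*S + 4*w (t(w, S) = 12 + 4*(w + S) = 12 + 4*(S + w) = 12 + (4*S + 4*w) = 12 + 4*S + 4*w)
G(W) = -3 + 2*W/5 (G(W) = -3 + (W + W)/5 = -3 + (2*W)/5 = -3 + 2*W/5)
z(x, K) = 0 (z(x, K) = 0*0 = 0)
V(E, b) = -431/5 (V(E, b) = (-3 + (2/5)*2) - 1*84 = (-3 + 4/5) - 84 = -11/5 - 84 = -431/5)
V(t(-5, -14), z(3, -11)) + 4752 = -431/5 + 4752 = 23329/5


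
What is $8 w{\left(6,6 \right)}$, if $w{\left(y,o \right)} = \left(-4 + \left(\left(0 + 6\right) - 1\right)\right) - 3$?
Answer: $-16$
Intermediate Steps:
$w{\left(y,o \right)} = -2$ ($w{\left(y,o \right)} = \left(-4 + \left(6 - 1\right)\right) - 3 = \left(-4 + 5\right) - 3 = 1 - 3 = -2$)
$8 w{\left(6,6 \right)} = 8 \left(-2\right) = -16$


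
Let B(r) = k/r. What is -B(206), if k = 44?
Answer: -22/103 ≈ -0.21359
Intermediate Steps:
B(r) = 44/r
-B(206) = -44/206 = -1*22/103 = -22/103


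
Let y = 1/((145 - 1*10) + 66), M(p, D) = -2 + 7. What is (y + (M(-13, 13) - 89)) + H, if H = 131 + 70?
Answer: 23518/201 ≈ 117.01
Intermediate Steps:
M(p, D) = 5
y = 1/201 (y = 1/((145 - 10) + 66) = 1/(135 + 66) = 1/201 ≈ 0.0049751)
H = 201
(y + (M(-13, 13) - 89)) + H = (1/201 + (5 - 89)) + 201 = (1/201 - 84) + 201 = -16883/201 + 201 = 23518/201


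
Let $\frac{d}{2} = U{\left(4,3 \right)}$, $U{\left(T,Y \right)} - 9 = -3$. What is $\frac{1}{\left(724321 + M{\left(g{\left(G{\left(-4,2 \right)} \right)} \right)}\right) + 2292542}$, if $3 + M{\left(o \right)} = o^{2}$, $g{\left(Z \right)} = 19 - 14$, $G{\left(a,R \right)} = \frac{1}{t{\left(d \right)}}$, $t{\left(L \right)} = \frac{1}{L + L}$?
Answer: $\frac{1}{3016885} \approx 3.3147 \cdot 10^{-7}$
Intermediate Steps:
$U{\left(T,Y \right)} = 6$ ($U{\left(T,Y \right)} = 9 - 3 = 6$)
$d = 12$ ($d = 2 \cdot 6 = 12$)
$t{\left(L \right)} = \frac{1}{2 L}$
$G{\left(a,R \right)} = 24$ ($G{\left(a,R \right)} = \frac{1}{\frac{1}{2} \cdot \frac{1}{12}} = \frac{1}{\frac{1}{24}} = 24$)
$g{\left(Z \right)} = 5$
$M{\left(o \right)} = -3 + o^{2}$
$\frac{1}{\left(724321 + M{\left(g{\left(G{\left(-4,2 \right)} \right)} \right)}\right) + 2292542} = \frac{1}{\left(724321 - \left(3 - 5^{2}\right)\right) + 2292542} = \frac{1}{\left(724321 + \left(-3 + 25\right)\right) + 2292542} = \frac{1}{\left(724321 + 22\right) + 2292542} = \frac{1}{724343 + 2292542} = \frac{1}{3016885}$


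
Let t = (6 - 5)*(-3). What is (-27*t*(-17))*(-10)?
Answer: 13770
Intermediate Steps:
t = -3 (t = 1*(-3) = -3)
(-27*t*(-17))*(-10) = (-27*(-3)*(-17))*(-10) = (81*(-17))*(-10) = -1377*(-10) = 13770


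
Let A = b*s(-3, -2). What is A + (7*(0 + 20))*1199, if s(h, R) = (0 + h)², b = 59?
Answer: 168391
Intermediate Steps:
s(h, R) = h²
A = 531 (A = 59*(-3)² = 59*9 = 531)
A + (7*(0 + 20))*1199 = 531 + (7*(0 + 20))*1199 = 531 + (7*20)*1199 = 531 + 140*1199 = 531 + 167860 = 168391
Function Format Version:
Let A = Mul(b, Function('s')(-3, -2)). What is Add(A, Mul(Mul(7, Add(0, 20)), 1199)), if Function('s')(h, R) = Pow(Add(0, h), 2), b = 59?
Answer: 168391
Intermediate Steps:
Function('s')(h, R) = Pow(h, 2)
A = 531 (A = Mul(59, Pow(-3, 2)) = Mul(59, 9) = 531)
Add(A, Mul(Mul(7, Add(0, 20)), 1199)) = Add(531, Mul(Mul(7, Add(0, 20)), 1199)) = Add(531, Mul(Mul(7, 20), 1199)) = Add(531, Mul(140, 1199)) = Add(531, 167860) = 168391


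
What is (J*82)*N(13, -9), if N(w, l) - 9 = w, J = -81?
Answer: -146124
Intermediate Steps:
N(w, l) = 9 + w
(J*82)*N(13, -9) = (-81*82)*(9 + 13) = -6642*22 = -146124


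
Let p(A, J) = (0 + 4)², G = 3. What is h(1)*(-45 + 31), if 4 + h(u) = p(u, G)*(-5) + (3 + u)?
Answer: 1120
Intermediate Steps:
p(A, J) = 16 (p(A, J) = 4² = 16)
h(u) = -81 + u (h(u) = -4 + (16*(-5) + (3 + u)) = -4 + (-80 + (3 + u)) = -4 + (-77 + u) = -81 + u)
h(1)*(-45 + 31) = (-81 + 1)*(-45 + 31) = -80*(-14) = 1120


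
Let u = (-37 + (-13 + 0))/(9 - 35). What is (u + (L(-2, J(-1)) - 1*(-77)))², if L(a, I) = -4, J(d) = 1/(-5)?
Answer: 948676/169 ≈ 5613.5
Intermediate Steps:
J(d) = -⅕
u = 25/13 (u = (-37 - 13)/(-26) = -50*(-1/26) = 25/13 ≈ 1.9231)
(u + (L(-2, J(-1)) - 1*(-77)))² = (25/13 + (-4 - 1*(-77)))² = (25/13 + (-4 + 77))² = (25/13 + 73)² = (974/13)² = 948676/169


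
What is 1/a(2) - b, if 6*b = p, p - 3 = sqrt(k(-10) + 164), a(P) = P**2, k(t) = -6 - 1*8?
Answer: -1/4 - 5*sqrt(6)/6 ≈ -2.2912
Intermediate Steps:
k(t) = -14 (k(t) = -6 - 8 = -14)
p = 3 + 5*sqrt(6) (p = 3 + sqrt(-14 + 164) = 3 + sqrt(150) = 3 + 5*sqrt(6) ≈ 15.247)
b = 1/2 + 5*sqrt(6)/6 (b = (3 + 5*sqrt(6))/6 = 1/2 + 5*sqrt(6)/6 ≈ 2.5412)
1/a(2) - b = 1/(2**2) - (1/2 + 5*sqrt(6)/6) = 1/4 + (-1/2 - 5*sqrt(6)/6) = -1/4 - 5*sqrt(6)/6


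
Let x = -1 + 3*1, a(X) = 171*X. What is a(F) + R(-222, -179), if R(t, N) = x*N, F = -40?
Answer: -7198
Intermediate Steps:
x = 2 (x = -1 + 3 = 2)
R(t, N) = 2*N
a(F) + R(-222, -179) = 171*(-40) + 2*(-179) = -6840 - 358 = -7198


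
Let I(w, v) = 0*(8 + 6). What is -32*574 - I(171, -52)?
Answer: -18368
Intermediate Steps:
I(w, v) = 0 (I(w, v) = 0*14 = 0)
-32*574 - I(171, -52) = -32*574 - 1*0 = -18368 + 0 = -18368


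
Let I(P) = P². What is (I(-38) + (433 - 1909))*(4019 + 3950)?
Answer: -255008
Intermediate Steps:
(I(-38) + (433 - 1909))*(4019 + 3950) = ((-38)² + (433 - 1909))*(4019 + 3950) = (1444 - 1476)*7969 = -32*7969 = -255008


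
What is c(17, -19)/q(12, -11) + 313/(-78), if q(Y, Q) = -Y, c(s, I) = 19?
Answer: -291/52 ≈ -5.5962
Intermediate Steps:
c(17, -19)/q(12, -11) + 313/(-78) = 19/((-1*12)) + 313/(-78) = 19/(-12) + 313*(-1/78) = 19*(-1/12) - 313/78 = -19/12 - 313/78 = -291/52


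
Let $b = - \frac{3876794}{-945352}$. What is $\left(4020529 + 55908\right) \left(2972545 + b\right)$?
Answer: $\frac{5727608482292515029}{472676} \approx 1.2117 \cdot 10^{13}$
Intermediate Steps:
$b = \frac{1938397}{472676}$ ($b = \left(-3876794\right) \left(- \frac{1}{945352}\right) = \frac{1938397}{472676} \approx 4.1009$)
$\left(4020529 + 55908\right) \left(2972545 + b\right) = \left(4020529 + 55908\right) \left(2972545 + \frac{1938397}{472676}\right) = 4076437 \cdot \frac{1405052618817}{472676} = \frac{5727608482292515029}{472676}$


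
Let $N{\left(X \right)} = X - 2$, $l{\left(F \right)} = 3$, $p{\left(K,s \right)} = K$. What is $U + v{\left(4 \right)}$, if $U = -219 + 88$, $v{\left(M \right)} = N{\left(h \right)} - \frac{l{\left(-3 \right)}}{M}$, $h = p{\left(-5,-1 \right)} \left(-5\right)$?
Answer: $- \frac{435}{4} \approx -108.75$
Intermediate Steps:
$h = 25$ ($h = \left(-5\right) \left(-5\right) = 25$)
$N{\left(X \right)} = -2 + X$
$v{\left(M \right)} = 23 - \frac{3}{M}$ ($v{\left(M \right)} = \left(-2 + 25\right) - \frac{3}{M} = 23 - \frac{3}{M}$)
$U = -131$
$U + v{\left(4 \right)} = -131 + \left(23 - \frac{3}{4}\right) = -131 + \frac{89}{4} = - \frac{435}{4}$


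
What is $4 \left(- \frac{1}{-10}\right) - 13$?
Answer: $- \frac{63}{5} \approx -12.6$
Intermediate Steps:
$4 \left(- \frac{1}{-10}\right) - 13 = 4 \left(\left(-1\right) \left(- \frac{1}{10}\right)\right) - 13 = 4 \cdot \frac{1}{10} - 13 = \frac{2}{5} - 13 = - \frac{63}{5}$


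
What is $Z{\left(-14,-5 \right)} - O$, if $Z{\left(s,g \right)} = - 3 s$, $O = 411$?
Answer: $-369$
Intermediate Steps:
$Z{\left(-14,-5 \right)} - O = \left(-3\right) \left(-14\right) - 411 = 42 - 411 = -369$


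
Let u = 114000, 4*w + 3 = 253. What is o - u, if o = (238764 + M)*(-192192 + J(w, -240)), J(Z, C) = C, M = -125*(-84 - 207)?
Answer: -52945662048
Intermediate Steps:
w = 125/2 (w = -3/4 + (1/4)*253 = -3/4 + 253/4 = 125/2 ≈ 62.500)
M = 36375 (M = -125*(-291) = 36375)
o = -52945548048 (o = (238764 + 36375)*(-192192 - 240) = 275139*(-192432) = -52945548048)
o - u = -52945548048 - 1*114000 = -52945548048 - 114000 = -52945662048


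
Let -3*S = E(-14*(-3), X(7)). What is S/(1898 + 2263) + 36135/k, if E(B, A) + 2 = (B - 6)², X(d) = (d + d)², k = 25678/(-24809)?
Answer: -11190708370177/320538474 ≈ -34912.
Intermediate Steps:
k = -25678/24809 (k = 25678*(-1/24809) = -25678/24809 ≈ -1.0350)
X(d) = 4*d² (X(d) = (2*d)² = 4*d²)
E(B, A) = -2 + (-6 + B)² (E(B, A) = -2 + (B - 6)² = -2 + (-6 + B)²)
S = -1294/3 (S = -(-2 + (-6 - 14*(-3))²)/3 = -(-2 + (-6 + 42)²)/3 = -(-2 + 36²)/3 = -(-2 + 1296)/3 = -⅓*1294 = -1294/3 ≈ -431.33)
S/(1898 + 2263) + 36135/k = -1294/(3*(1898 + 2263)) + 36135/(-25678/24809) = -1294/3/4161 + 36135*(-24809/25678) = -1294/3*1/4161 - 896473215/25678 = -1294/12483 - 896473215/25678 = -11190708370177/320538474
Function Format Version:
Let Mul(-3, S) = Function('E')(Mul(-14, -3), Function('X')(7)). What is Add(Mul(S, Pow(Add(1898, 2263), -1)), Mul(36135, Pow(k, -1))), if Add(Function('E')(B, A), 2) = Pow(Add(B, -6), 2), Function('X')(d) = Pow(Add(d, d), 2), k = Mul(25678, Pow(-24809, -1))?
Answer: Rational(-11190708370177, 320538474) ≈ -34912.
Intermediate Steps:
k = Rational(-25678, 24809) (k = Mul(25678, Rational(-1, 24809)) = Rational(-25678, 24809) ≈ -1.0350)
Function('X')(d) = Mul(4, Pow(d, 2)) (Function('X')(d) = Pow(Mul(2, d), 2) = Mul(4, Pow(d, 2)))
Function('E')(B, A) = Add(-2, Pow(Add(-6, B), 2)) (Function('E')(B, A) = Add(-2, Pow(Add(B, -6), 2)) = Add(-2, Pow(Add(-6, B), 2)))
S = Rational(-1294, 3) (S = Mul(Rational(-1, 3), Add(-2, Pow(Add(-6, Mul(-14, -3)), 2))) = Mul(Rational(-1, 3), Add(-2, Pow(Add(-6, 42), 2))) = Mul(Rational(-1, 3), Add(-2, Pow(36, 2))) = Mul(Rational(-1, 3), Add(-2, 1296)) = Mul(Rational(-1, 3), 1294) = Rational(-1294, 3) ≈ -431.33)
Add(Mul(S, Pow(Add(1898, 2263), -1)), Mul(36135, Pow(k, -1))) = Add(Mul(Rational(-1294, 3), Pow(Add(1898, 2263), -1)), Mul(36135, Pow(Rational(-25678, 24809), -1))) = Add(Mul(Rational(-1294, 3), Pow(4161, -1)), Mul(36135, Rational(-24809, 25678))) = Add(Mul(Rational(-1294, 3), Rational(1, 4161)), Rational(-896473215, 25678)) = Add(Rational(-1294, 12483), Rational(-896473215, 25678)) = Rational(-11190708370177, 320538474)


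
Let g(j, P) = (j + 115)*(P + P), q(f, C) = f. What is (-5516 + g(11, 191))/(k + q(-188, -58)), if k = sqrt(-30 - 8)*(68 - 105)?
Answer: -4005904/43683 + 788396*I*sqrt(38)/43683 ≈ -91.704 + 111.26*I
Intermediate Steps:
k = -37*I*sqrt(38) (k = sqrt(-38)*(-37) = (I*sqrt(38))*(-37) = -37*I*sqrt(38) ≈ -228.08*I)
g(j, P) = 2*P*(115 + j) (g(j, P) = (115 + j)*(2*P) = 2*P*(115 + j))
(-5516 + g(11, 191))/(k + q(-188, -58)) = (-5516 + 2*191*(115 + 11))/(-37*I*sqrt(38) - 188) = (-5516 + 2*191*126)/(-188 - 37*I*sqrt(38)) = (-5516 + 48132)/(-188 - 37*I*sqrt(38)) = 42616/(-188 - 37*I*sqrt(38))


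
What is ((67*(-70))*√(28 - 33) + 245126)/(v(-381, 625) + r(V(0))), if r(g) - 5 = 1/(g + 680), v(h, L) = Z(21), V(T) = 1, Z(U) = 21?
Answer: 166930806/17707 - 3193890*I*√5/17707 ≈ 9427.4 - 403.33*I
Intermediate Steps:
v(h, L) = 21
r(g) = 5 + 1/(680 + g) (r(g) = 5 + 1/(g + 680) = 5 + 1/(680 + g))
((67*(-70))*√(28 - 33) + 245126)/(v(-381, 625) + r(V(0))) = ((67*(-70))*√(28 - 33) + 245126)/(21 + (3401 + 5*1)/(680 + 1)) = (-4690*I*√5 + 245126)/(21 + (3401 + 5)/681) = (-4690*I*√5 + 245126)/(21 + (1/681)*3406) = (-4690*I*√5 + 245126)/(21 + 3406/681) = (245126 - 4690*I*√5)/(17707/681) = (245126 - 4690*I*√5)*(681/17707) = 166930806/17707 - 3193890*I*√5/17707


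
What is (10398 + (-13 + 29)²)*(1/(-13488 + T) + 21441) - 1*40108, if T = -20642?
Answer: 3897514696563/17065 ≈ 2.2839e+8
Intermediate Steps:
(10398 + (-13 + 29)²)*(1/(-13488 + T) + 21441) - 1*40108 = (10398 + (-13 + 29)²)*(1/(-13488 - 20642) + 21441) - 1*40108 = (10398 + 16²)*(1/(-34130) + 21441) - 40108 = (10398 + 256)*(-1/34130 + 21441) - 40108 = 10654*(731781329/34130) - 40108 = 3898199139583/17065 - 40108 = 3897514696563/17065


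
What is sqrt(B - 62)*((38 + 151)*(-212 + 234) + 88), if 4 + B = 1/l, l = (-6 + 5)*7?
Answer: 4246*I*sqrt(3241)/7 ≈ 34532.0*I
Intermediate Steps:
l = -7 (l = -1*7 = -7)
B = -29/7 (B = -4 + 1/(-7) = -4 - 1/7 = -29/7 ≈ -4.1429)
sqrt(B - 62)*((38 + 151)*(-212 + 234) + 88) = sqrt(-29/7 - 62)*((38 + 151)*(-212 + 234) + 88) = sqrt(-463/7)*(189*22 + 88) = (I*sqrt(3241)/7)*(4158 + 88) = (I*sqrt(3241)/7)*4246 = 4246*I*sqrt(3241)/7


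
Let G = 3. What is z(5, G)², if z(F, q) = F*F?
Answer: 625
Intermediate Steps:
z(F, q) = F²
z(5, G)² = (5²)² = 25² = 625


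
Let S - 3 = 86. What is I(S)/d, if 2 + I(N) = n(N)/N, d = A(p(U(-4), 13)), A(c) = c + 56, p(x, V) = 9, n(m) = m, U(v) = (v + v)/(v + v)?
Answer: -1/65 ≈ -0.015385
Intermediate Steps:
S = 89 (S = 3 + 86 = 89)
U(v) = 1 (U(v) = (2*v)/((2*v)) = (2*v)*(1/(2*v)) = 1)
A(c) = 56 + c
d = 65 (d = 56 + 9 = 65)
I(N) = -1 (I(N) = -2 + N/N = -2 + 1 = -1)
I(S)/d = -1/65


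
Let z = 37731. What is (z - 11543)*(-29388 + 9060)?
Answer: -532349664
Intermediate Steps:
(z - 11543)*(-29388 + 9060) = (37731 - 11543)*(-29388 + 9060) = 26188*(-20328) = -532349664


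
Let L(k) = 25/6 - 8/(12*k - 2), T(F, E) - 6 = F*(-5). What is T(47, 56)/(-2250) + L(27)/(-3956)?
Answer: 144353389/1433061000 ≈ 0.10073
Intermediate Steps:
T(F, E) = 6 - 5*F (T(F, E) = 6 + F*(-5) = 6 - 5*F)
L(k) = 25/6 - 8/(-2 + 12*k) (L(k) = 25*(⅙) - 8/(-2 + 12*k) = 25/6 - 8/(-2 + 12*k))
T(47, 56)/(-2250) + L(27)/(-3956) = (6 - 5*47)/(-2250) + ((-49 + 150*27)/(6*(-1 + 6*27)))/(-3956) = (6 - 235)*(-1/2250) + ((-49 + 4050)/(6*(-1 + 162)))*(-1/3956) = -229*(-1/2250) + ((⅙)*4001/161)*(-1/3956) = 229/2250 + ((⅙)*(1/161)*4001)*(-1/3956) = 229/2250 + (4001/966)*(-1/3956) = 229/2250 - 4001/3821496 = 144353389/1433061000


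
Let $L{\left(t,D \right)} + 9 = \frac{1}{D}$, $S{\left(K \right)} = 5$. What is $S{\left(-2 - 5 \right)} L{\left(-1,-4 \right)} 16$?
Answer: $-740$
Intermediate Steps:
$L{\left(t,D \right)} = -9 + \frac{1}{D}$
$S{\left(-2 - 5 \right)} L{\left(-1,-4 \right)} 16 = 5 \left(-9 + \frac{1}{-4}\right) 16 = 5 \left(-9 - \frac{1}{4}\right) 16 = 5 \left(- \frac{37}{4}\right) 16 = \left(- \frac{185}{4}\right) 16 = -740$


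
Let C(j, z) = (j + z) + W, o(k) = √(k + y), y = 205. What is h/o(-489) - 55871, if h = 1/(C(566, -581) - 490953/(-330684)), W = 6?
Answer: -55871 + 55114*I*√71/58816471 ≈ -55871.0 + 0.0078957*I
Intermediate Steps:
o(k) = √(205 + k) (o(k) = √(k + 205) = √(205 + k))
C(j, z) = 6 + j + z (C(j, z) = (j + z) + 6 = 6 + j + z)
h = -110228/828401 (h = 1/((6 + 566 - 581) - 490953/(-330684)) = 1/(-9 - 490953*(-1/330684)) = 1/(-9 + 163651/110228) = 1/(-828401/110228) = -110228/828401 ≈ -0.13306)
h/o(-489) - 55871 = -110228/(828401*√(205 - 489)) - 55871 = -110228*(-I*√71/142)/828401 - 55871 = -(-55114)*I*√71/58816471 - 55871 = 55114*I*√71/58816471 - 55871 = -55871 + 55114*I*√71/58816471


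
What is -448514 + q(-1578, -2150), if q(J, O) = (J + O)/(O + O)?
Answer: -482151618/1075 ≈ -4.4851e+5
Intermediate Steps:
q(J, O) = (J + O)/(2*O) (q(J, O) = (J + O)/((2*O)) = (J + O)*(1/(2*O)) = (J + O)/(2*O))
-448514 + q(-1578, -2150) = -448514 + (1/2)*(-1578 - 2150)/(-2150) = -448514 + (1/2)*(-1/2150)*(-3728) = -448514 + 932/1075 = -482151618/1075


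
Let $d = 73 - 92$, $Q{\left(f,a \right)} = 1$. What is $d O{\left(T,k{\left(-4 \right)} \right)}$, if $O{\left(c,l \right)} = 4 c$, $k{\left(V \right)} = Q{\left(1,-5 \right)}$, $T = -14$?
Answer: $1064$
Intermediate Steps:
$k{\left(V \right)} = 1$
$d = -19$
$d O{\left(T,k{\left(-4 \right)} \right)} = - 19 \cdot 4 \left(-14\right) = \left(-19\right) \left(-56\right) = 1064$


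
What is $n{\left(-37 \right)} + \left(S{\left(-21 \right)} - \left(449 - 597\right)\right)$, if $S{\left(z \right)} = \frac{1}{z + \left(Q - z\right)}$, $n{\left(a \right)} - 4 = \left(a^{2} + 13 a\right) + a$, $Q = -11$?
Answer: $\frac{11032}{11} \approx 1002.9$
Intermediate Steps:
$n{\left(a \right)} = 4 + a^{2} + 14 a$ ($n{\left(a \right)} = 4 + \left(\left(a^{2} + 13 a\right) + a\right) = 4 + \left(a^{2} + 14 a\right) = 4 + a^{2} + 14 a$)
$S{\left(z \right)} = - \frac{1}{11}$ ($S{\left(z \right)} = \frac{1}{z - \left(11 + z\right)} = \frac{1}{-11} = - \frac{1}{11}$)
$n{\left(-37 \right)} + \left(S{\left(-21 \right)} - \left(449 - 597\right)\right) = \left(4 + \left(-37\right)^{2} + 14 \left(-37\right)\right) - - \frac{1627}{11} = \left(4 + 1369 - 518\right) - - \frac{1627}{11} = 855 + \left(- \frac{1}{11} + 148\right) = 855 + \frac{1627}{11} = \frac{11032}{11}$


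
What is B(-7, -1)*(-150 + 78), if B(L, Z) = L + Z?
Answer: 576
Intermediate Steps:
B(-7, -1)*(-150 + 78) = (-7 - 1)*(-150 + 78) = -8*(-72) = 576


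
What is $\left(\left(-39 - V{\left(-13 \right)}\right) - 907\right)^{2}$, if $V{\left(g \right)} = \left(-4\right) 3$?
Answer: $872356$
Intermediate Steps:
$V{\left(g \right)} = -12$
$\left(\left(-39 - V{\left(-13 \right)}\right) - 907\right)^{2} = \left(\left(-39 - -12\right) - 907\right)^{2} = \left(\left(-39 + 12\right) - 907\right)^{2} = \left(-27 - 907\right)^{2} = \left(-934\right)^{2} = 872356$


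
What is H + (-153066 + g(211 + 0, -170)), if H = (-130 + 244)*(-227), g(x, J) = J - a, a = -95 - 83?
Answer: -178936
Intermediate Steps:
a = -178
g(x, J) = 178 + J (g(x, J) = J - 1*(-178) = J + 178 = 178 + J)
H = -25878 (H = 114*(-227) = -25878)
H + (-153066 + g(211 + 0, -170)) = -25878 + (-153066 + (178 - 170)) = -25878 + (-153066 + 8) = -25878 - 153058 = -178936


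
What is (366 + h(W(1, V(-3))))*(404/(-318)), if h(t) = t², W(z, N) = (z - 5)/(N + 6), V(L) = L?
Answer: -668620/1431 ≈ -467.24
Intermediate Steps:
W(z, N) = (-5 + z)/(6 + N)
(366 + h(W(1, V(-3))))*(404/(-318)) = (366 + ((-5 + 1)/(6 - 3))²)*(404/(-318)) = (366 + (-4/3)²)*(404*(-1/318)) = (366 + ((⅓)*(-4))²)*(-202/159) = (366 + (-4/3)²)*(-202/159) = (366 + 16/9)*(-202/159) = (3310/9)*(-202/159) = -668620/1431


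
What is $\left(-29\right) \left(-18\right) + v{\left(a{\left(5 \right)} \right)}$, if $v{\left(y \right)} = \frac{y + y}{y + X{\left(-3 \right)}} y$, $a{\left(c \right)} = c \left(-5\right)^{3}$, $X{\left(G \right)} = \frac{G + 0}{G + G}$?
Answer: $- \frac{910522}{1249} \approx -729.0$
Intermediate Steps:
$X{\left(G \right)} = \frac{1}{2}$ ($X{\left(G \right)} = \frac{G}{2 G} = G \frac{1}{2 G} = \frac{1}{2}$)
$a{\left(c \right)} = - 125 c$ ($a{\left(c \right)} = c \left(-125\right) = - 125 c$)
$v{\left(y \right)} = \frac{2 y^{2}}{\frac{1}{2} + y}$ ($v{\left(y \right)} = \frac{y + y}{y + \frac{1}{2}} y = \frac{2 y}{\frac{1}{2} + y} y = \frac{2 y^{2}}{\frac{1}{2} + y}$)
$\left(-29\right) \left(-18\right) + v{\left(a{\left(5 \right)} \right)} = \left(-29\right) \left(-18\right) + \frac{4 \left(\left(-125\right) 5\right)^{2}}{1 + 2 \left(\left(-125\right) 5\right)} = 522 + \frac{4 \left(-625\right)^{2}}{1 + 2 \left(-625\right)} = 522 + 4 \cdot 390625 \frac{1}{1 - 1250} = 522 + 4 \cdot 390625 \frac{1}{-1249} = 522 + 4 \cdot 390625 \left(- \frac{1}{1249}\right) = 522 - \frac{1562500}{1249} = - \frac{910522}{1249}$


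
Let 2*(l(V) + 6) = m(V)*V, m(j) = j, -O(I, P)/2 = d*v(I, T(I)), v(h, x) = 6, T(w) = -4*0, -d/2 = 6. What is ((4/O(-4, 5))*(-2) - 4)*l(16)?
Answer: -4453/9 ≈ -494.78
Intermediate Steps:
d = -12 (d = -2*6 = -12)
T(w) = 0
O(I, P) = 144 (O(I, P) = -(-24)*6 = -2*(-72) = 144)
l(V) = -6 + V²/2 (l(V) = -6 + (V*V)/2 = -6 + V²/2)
((4/O(-4, 5))*(-2) - 4)*l(16) = ((4/144)*(-2) - 4)*(-6 + (½)*16²) = ((4*(1/144))*(-2) - 4)*(-6 + (½)*256) = ((1/36)*(-2) - 4)*(-6 + 128) = (-1/18 - 4)*122 = -73/18*122 = -4453/9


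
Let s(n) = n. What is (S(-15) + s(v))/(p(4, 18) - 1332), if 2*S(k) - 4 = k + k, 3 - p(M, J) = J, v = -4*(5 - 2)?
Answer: 25/1347 ≈ 0.018560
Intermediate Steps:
v = -12 (v = -4*3 = -12)
p(M, J) = 3 - J
S(k) = 2 + k (S(k) = 2 + (k + k)/2 = 2 + (2*k)/2 = 2 + k)
(S(-15) + s(v))/(p(4, 18) - 1332) = ((2 - 15) - 12)/((3 - 1*18) - 1332) = (-13 - 12)/((3 - 18) - 1332) = -25/(-15 - 1332) = -25/(-1347) = -25*(-1/1347) = 25/1347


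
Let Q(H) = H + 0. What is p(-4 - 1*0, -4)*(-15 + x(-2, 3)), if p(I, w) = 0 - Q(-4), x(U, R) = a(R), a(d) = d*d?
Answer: -24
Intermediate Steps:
Q(H) = H
a(d) = d²
x(U, R) = R²
p(I, w) = 4 (p(I, w) = 0 - 1*(-4) = 0 + 4 = 4)
p(-4 - 1*0, -4)*(-15 + x(-2, 3)) = 4*(-15 + 3²) = 4*(-15 + 9) = 4*(-6) = -24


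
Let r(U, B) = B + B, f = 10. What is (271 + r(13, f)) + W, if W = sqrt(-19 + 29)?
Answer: 291 + sqrt(10) ≈ 294.16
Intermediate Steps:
W = sqrt(10) ≈ 3.1623
r(U, B) = 2*B
(271 + r(13, f)) + W = (271 + 2*10) + sqrt(10) = (271 + 20) + sqrt(10) = 291 + sqrt(10)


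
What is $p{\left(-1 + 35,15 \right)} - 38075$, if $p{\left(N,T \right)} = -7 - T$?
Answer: $-38097$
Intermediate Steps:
$p{\left(-1 + 35,15 \right)} - 38075 = \left(-7 - 15\right) - 38075 = -22 - 38075 = -38097$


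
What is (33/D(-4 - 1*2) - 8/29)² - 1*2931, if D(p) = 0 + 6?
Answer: -9768075/3364 ≈ -2903.7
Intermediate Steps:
D(p) = 6
(33/D(-4 - 1*2) - 8/29)² - 1*2931 = (33/6 - 8/29)² - 1*2931 = (33*(⅙) - 8*1/29)² - 2931 = (11/2 - 8/29)² - 2931 = (303/58)² - 2931 = 91809/3364 - 2931 = -9768075/3364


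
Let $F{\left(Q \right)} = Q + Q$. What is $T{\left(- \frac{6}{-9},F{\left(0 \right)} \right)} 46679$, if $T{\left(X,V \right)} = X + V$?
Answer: $\frac{93358}{3} \approx 31119.0$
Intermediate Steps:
$F{\left(Q \right)} = 2 Q$
$T{\left(X,V \right)} = V + X$
$T{\left(- \frac{6}{-9},F{\left(0 \right)} \right)} 46679 = \left(2 \cdot 0 - \frac{6}{-9}\right) 46679 = \left(0 - - \frac{2}{3}\right) 46679 = \left(0 + \frac{2}{3}\right) 46679 = \frac{2}{3} \cdot 46679 = \frac{93358}{3}$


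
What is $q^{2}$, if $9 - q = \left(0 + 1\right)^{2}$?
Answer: $64$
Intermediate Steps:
$q = 8$ ($q = 9 - \left(0 + 1\right)^{2} = 9 - 1^{2} = 9 - 1 = 8$)
$q^{2} = 8^{2} = 64$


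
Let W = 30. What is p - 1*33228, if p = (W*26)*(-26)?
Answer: -53508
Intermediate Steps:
p = -20280 (p = (30*26)*(-26) = 780*(-26) = -20280)
p - 1*33228 = -20280 - 1*33228 = -20280 - 33228 = -53508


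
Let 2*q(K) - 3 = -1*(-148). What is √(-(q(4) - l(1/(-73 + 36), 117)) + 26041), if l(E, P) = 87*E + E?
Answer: √142174054/74 ≈ 161.13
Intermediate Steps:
q(K) = 151/2 (q(K) = 3/2 + (-1*(-148))/2 = 3/2 + (½)*148 = 3/2 + 74 = 151/2)
l(E, P) = 88*E
√(-(q(4) - l(1/(-73 + 36), 117)) + 26041) = √(-(151/2 - 88/(-73 + 36)) + 26041) = √(-(151/2 - 88/(-37)) + 26041) = √(-(151/2 - 88*(-1)/37) + 26041) = √(-(151/2 - 1*(-88/37)) + 26041) = √(-(151/2 + 88/37) + 26041) = √(-1*5763/74 + 26041) = √(-5763/74 + 26041) = √(1921271/74) = √142174054/74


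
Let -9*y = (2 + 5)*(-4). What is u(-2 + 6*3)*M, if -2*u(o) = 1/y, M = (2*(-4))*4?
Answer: 36/7 ≈ 5.1429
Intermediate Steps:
y = 28/9 (y = -(2 + 5)*(-4)/9 = -7*(-4)/9 = -⅑*(-28) = 28/9 ≈ 3.1111)
M = -32 (M = -8*4 = -32)
u(o) = -9/56 (u(o) = -1/(2*28/9) = -½*9/28 = -9/56)
u(-2 + 6*3)*M = -9/56*(-32) = 36/7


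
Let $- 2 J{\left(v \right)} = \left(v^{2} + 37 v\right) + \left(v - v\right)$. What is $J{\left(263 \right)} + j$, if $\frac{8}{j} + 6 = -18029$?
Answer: $- \frac{711480758}{18035} \approx -39450.0$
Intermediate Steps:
$j = - \frac{8}{18035}$ ($j = \frac{8}{-6 - 18029} = \frac{8}{-18035} = 8 \left(- \frac{1}{18035}\right) = - \frac{8}{18035} \approx -0.00044358$)
$J{\left(v \right)} = - \frac{37 v}{2} - \frac{v^{2}}{2}$ ($J{\left(v \right)} = - \frac{\left(v^{2} + 37 v\right) + \left(v - v\right)}{2} = - \frac{\left(v^{2} + 37 v\right) + 0}{2} = - \frac{v^{2} + 37 v}{2} = - \frac{37 v}{2} - \frac{v^{2}}{2}$)
$J{\left(263 \right)} + j = \left(- \frac{1}{2}\right) 263 \left(37 + 263\right) - \frac{8}{18035} = \left(- \frac{1}{2}\right) 263 \cdot 300 - \frac{8}{18035} = -39450 - \frac{8}{18035} = - \frac{711480758}{18035}$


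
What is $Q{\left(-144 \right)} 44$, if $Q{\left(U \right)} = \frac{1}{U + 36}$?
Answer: $- \frac{11}{27} \approx -0.40741$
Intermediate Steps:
$Q{\left(U \right)} = \frac{1}{36 + U}$
$Q{\left(-144 \right)} 44 = \frac{1}{36 - 144} \cdot 44 = \frac{1}{-108} \cdot 44 = \left(- \frac{1}{108}\right) 44 = - \frac{11}{27}$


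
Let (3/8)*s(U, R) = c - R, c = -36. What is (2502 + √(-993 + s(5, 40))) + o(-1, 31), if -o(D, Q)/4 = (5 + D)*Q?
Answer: 2006 + I*√10761/3 ≈ 2006.0 + 34.578*I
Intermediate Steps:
s(U, R) = -96 - 8*R/3 (s(U, R) = 8*(-36 - R)/3 = -96 - 8*R/3)
o(D, Q) = -4*Q*(5 + D) (o(D, Q) = -4*(5 + D)*Q = -4*Q*(5 + D))
(2502 + √(-993 + s(5, 40))) + o(-1, 31) = (2502 + √(-993 + (-96 - 8/3*40))) - 4*31*(5 - 1) = (2502 + √(-993 + (-96 - 320/3))) - 4*31*4 = (2502 + √(-993 - 608/3)) - 496 = (2502 + √(-3587/3)) - 496 = (2502 + I*√10761/3) - 496 = 2006 + I*√10761/3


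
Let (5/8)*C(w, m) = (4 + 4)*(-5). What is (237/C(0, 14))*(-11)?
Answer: 2607/64 ≈ 40.734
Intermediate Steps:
C(w, m) = -64 (C(w, m) = 8*((4 + 4)*(-5))/5 = 8*(8*(-5))/5 = (8/5)*(-40) = -64)
(237/C(0, 14))*(-11) = (237/(-64))*(-11) = (237*(-1/64))*(-11) = -237/64*(-11) = 2607/64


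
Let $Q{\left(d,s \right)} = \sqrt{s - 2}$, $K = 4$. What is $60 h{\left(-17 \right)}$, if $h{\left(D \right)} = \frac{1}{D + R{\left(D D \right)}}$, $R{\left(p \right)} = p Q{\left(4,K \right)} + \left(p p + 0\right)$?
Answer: $\frac{147360}{205080911} - \frac{30 \sqrt{2}}{12063583} \approx 0.00071503$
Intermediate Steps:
$Q{\left(d,s \right)} = \sqrt{-2 + s}$
$R{\left(p \right)} = p^{2} + p \sqrt{2}$ ($R{\left(p \right)} = p \sqrt{-2 + 4} + \left(p p + 0\right) = p \sqrt{2} + \left(p^{2} + 0\right) = p \sqrt{2} + p^{2} = p^{2} + p \sqrt{2}$)
$h{\left(D \right)} = \frac{1}{D + D^{2} \left(\sqrt{2} + D^{2}\right)}$ ($h{\left(D \right)} = \frac{1}{D + D D \left(D D + \sqrt{2}\right)} = \frac{1}{D + D^{2} \left(D^{2} + \sqrt{2}\right)} = \frac{1}{D + D^{2} \left(\sqrt{2} + D^{2}\right)}$)
$60 h{\left(-17 \right)} = 60 \frac{1}{\left(-17\right) \left(1 - 17 \left(\sqrt{2} + \left(-17\right)^{2}\right)\right)} = 60 \left(- \frac{1}{17 \left(1 - 17 \left(\sqrt{2} + 289\right)\right)}\right) = 60 \left(- \frac{1}{17 \left(1 - 17 \left(289 + \sqrt{2}\right)\right)}\right) = 60 \left(- \frac{1}{17 \left(1 - \left(4913 + 17 \sqrt{2}\right)\right)}\right) = 60 \left(- \frac{1}{17 \left(-4912 - 17 \sqrt{2}\right)}\right) = - \frac{60}{17 \left(-4912 - 17 \sqrt{2}\right)}$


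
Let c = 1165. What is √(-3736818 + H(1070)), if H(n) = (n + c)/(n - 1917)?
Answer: I*√22155609567/77 ≈ 1933.1*I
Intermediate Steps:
H(n) = (1165 + n)/(-1917 + n) (H(n) = (n + 1165)/(n - 1917) = (1165 + n)/(-1917 + n))
√(-3736818 + H(1070)) = √(-3736818 + (1165 + 1070)/(-1917 + 1070)) = √(-3736818 + 2235/(-847)) = √(-3736818 - 1/847*2235) = √(-3736818 - 2235/847) = √(-3165087081/847) = I*√22155609567/77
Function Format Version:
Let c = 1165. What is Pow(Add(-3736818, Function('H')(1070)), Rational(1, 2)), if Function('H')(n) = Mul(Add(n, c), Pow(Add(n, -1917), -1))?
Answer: Mul(Rational(1, 77), I, Pow(22155609567, Rational(1, 2))) ≈ Mul(1933.1, I)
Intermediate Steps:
Function('H')(n) = Mul(Pow(Add(-1917, n), -1), Add(1165, n)) (Function('H')(n) = Mul(Add(n, 1165), Pow(Add(n, -1917), -1)) = Mul(Add(1165, n), Pow(Add(-1917, n), -1)) = Mul(Pow(Add(-1917, n), -1), Add(1165, n)))
Pow(Add(-3736818, Function('H')(1070)), Rational(1, 2)) = Pow(Add(-3736818, Mul(Pow(Add(-1917, 1070), -1), Add(1165, 1070))), Rational(1, 2)) = Pow(Add(-3736818, Mul(Pow(-847, -1), 2235)), Rational(1, 2)) = Pow(Add(-3736818, Mul(Rational(-1, 847), 2235)), Rational(1, 2)) = Pow(Add(-3736818, Rational(-2235, 847)), Rational(1, 2)) = Pow(Rational(-3165087081, 847), Rational(1, 2)) = Mul(Rational(1, 77), I, Pow(22155609567, Rational(1, 2)))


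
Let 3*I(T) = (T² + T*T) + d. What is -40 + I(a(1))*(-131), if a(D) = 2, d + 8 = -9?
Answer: 353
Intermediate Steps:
d = -17 (d = -8 - 9 = -17)
I(T) = -17/3 + 2*T²/3 (I(T) = ((T² + T*T) - 17)/3 = ((T² + T²) - 17)/3 = (2*T² - 17)/3 = (-17 + 2*T²)/3 = -17/3 + 2*T²/3)
-40 + I(a(1))*(-131) = -40 + (-17/3 + (⅔)*2²)*(-131) = -40 + (-17/3 + (⅔)*4)*(-131) = -40 + (-17/3 + 8/3)*(-131) = -40 - 3*(-131) = -40 + 393 = 353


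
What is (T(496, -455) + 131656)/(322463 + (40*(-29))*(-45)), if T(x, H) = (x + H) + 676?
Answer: 132373/374663 ≈ 0.35331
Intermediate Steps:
T(x, H) = 676 + H + x (T(x, H) = (H + x) + 676 = 676 + H + x)
(T(496, -455) + 131656)/(322463 + (40*(-29))*(-45)) = ((676 - 455 + 496) + 131656)/(322463 + (40*(-29))*(-45)) = (717 + 131656)/(322463 - 1160*(-45)) = 132373/(322463 + 52200) = 132373/374663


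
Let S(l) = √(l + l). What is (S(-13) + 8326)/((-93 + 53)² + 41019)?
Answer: 362/1853 + I*√26/42619 ≈ 0.19536 + 0.00011964*I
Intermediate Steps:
S(l) = √2*√l (S(l) = √(2*l) = √2*√l)
(S(-13) + 8326)/((-93 + 53)² + 41019) = (√2*√(-13) + 8326)/((-93 + 53)² + 41019) = (√2*(I*√13) + 8326)/((-40)² + 41019) = (I*√26 + 8326)/(1600 + 41019) = (8326 + I*√26)/42619 = (8326 + I*√26)*(1/42619) = 362/1853 + I*√26/42619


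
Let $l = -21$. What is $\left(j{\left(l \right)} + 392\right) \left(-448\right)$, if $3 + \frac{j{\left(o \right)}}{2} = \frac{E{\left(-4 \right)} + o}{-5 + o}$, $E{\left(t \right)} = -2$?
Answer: $- \frac{2258368}{13} \approx -1.7372 \cdot 10^{5}$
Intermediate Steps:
$j{\left(o \right)} = -6 + \frac{2 \left(-2 + o\right)}{-5 + o}$ ($j{\left(o \right)} = -6 + 2 \frac{-2 + o}{-5 + o} = -6 + \frac{2 \left(-2 + o\right)}{-5 + o}$)
$\left(j{\left(l \right)} + 392\right) \left(-448\right) = \left(\frac{2 \left(13 - -42\right)}{-5 - 21} + 392\right) \left(-448\right) = \left(\frac{2 \left(13 + 42\right)}{-26} + 392\right) \left(-448\right) = \left(2 \left(- \frac{1}{26}\right) 55 + 392\right) \left(-448\right) = \left(- \frac{55}{13} + 392\right) \left(-448\right) = \frac{5041}{13} \left(-448\right) = - \frac{2258368}{13}$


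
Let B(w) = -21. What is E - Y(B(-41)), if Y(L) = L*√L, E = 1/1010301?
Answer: 1/1010301 + 21*I*√21 ≈ 9.898e-7 + 96.234*I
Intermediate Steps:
E = 1/1010301 ≈ 9.8980e-7
Y(L) = L^(3/2)
E - Y(B(-41)) = 1/1010301 - (-21)^(3/2) = 1/1010301 - (-21)*I*√21 = 1/1010301 + 21*I*√21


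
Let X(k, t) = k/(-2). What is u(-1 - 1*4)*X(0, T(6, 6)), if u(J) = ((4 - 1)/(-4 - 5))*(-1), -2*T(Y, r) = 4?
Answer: 0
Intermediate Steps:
T(Y, r) = -2 (T(Y, r) = -1/2*4 = -2)
X(k, t) = -k/2 (X(k, t) = k*(-1/2) = -k/2)
u(J) = 1/3 (u(J) = (3/(-9))*(-1) = (3*(-1/9))*(-1) = -1/3*(-1) = 1/3)
u(-1 - 1*4)*X(0, T(6, 6)) = (-1/2*0)/3 = (1/3)*0 = 0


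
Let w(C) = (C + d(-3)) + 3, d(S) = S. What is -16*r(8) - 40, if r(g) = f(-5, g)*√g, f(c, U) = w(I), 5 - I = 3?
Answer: -40 - 64*√2 ≈ -130.51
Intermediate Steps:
I = 2 (I = 5 - 1*3 = 5 - 3 = 2)
w(C) = C (w(C) = (C - 3) + 3 = (-3 + C) + 3 = C)
f(c, U) = 2
r(g) = 2*√g
-16*r(8) - 40 = -32*√8 - 40 = -32*2*√2 - 40 = -64*√2 - 40 = -40 - 64*√2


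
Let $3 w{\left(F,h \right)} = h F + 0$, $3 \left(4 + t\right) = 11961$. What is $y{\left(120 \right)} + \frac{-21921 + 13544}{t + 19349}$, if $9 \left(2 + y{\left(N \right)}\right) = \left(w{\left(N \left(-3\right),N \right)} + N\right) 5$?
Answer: $- \frac{555466723}{69996} \approx -7935.7$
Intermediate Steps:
$t = 3983$ ($t = -4 + \frac{1}{3} \cdot 11961 = -4 + 3987 = 3983$)
$w{\left(F,h \right)} = \frac{F h}{3}$ ($w{\left(F,h \right)} = \frac{h F + 0}{3} = \frac{F h + 0}{3} = \frac{F h}{3}$)
$y{\left(N \right)} = -2 - \frac{5 N^{2}}{9} + \frac{5 N}{9}$ ($y{\left(N \right)} = -2 + \frac{\left(\frac{N \left(-3\right) N}{3} + N\right) 5}{9} = -2 + \frac{\left(\frac{- 3 N N}{3} + N\right) 5}{9} = -2 + \frac{\left(- N^{2} + N\right) 5}{9} = -2 + \frac{\left(N - N^{2}\right) 5}{9} = -2 + \frac{- 5 N^{2} + 5 N}{9} = -2 - \left(- \frac{5 N}{9} + \frac{5 N^{2}}{9}\right) = -2 - \frac{5 N^{2}}{9} + \frac{5 N}{9}$)
$y{\left(120 \right)} + \frac{-21921 + 13544}{t + 19349} = \left(-2 - \frac{5 \cdot 120^{2}}{9} + \frac{5}{9} \cdot 120\right) + \frac{-21921 + 13544}{3983 + 19349} = \left(-2 - 8000 + \frac{200}{3}\right) - \frac{8377}{23332} = - \frac{23806}{3} - \frac{8377}{23332} = - \frac{555466723}{69996}$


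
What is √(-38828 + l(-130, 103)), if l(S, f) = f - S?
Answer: I*√38595 ≈ 196.46*I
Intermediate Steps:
√(-38828 + l(-130, 103)) = √(-38828 + (103 - 1*(-130))) = √(-38828 + (103 + 130)) = √(-38828 + 233) = √(-38595) = I*√38595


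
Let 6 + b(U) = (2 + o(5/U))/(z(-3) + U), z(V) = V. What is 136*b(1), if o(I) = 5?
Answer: -1292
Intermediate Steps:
b(U) = -6 + 7/(-3 + U) (b(U) = -6 + (2 + 5)/(-3 + U) = -6 + 7/(-3 + U))
136*b(1) = 136*((25 - 6*1)/(-3 + 1)) = 136*((25 - 6)/(-2)) = 136*(-1/2*19) = 136*(-19/2) = -1292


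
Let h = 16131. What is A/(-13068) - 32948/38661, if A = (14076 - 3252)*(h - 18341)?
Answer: 2334294856/1275813 ≈ 1829.7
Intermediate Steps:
A = -23921040 (A = (14076 - 3252)*(16131 - 18341) = 10824*(-2210) = -23921040)
A/(-13068) - 32948/38661 = -23921040/(-13068) - 32948/38661 = -23921040*(-1/13068) - 32948*1/38661 = 181220/99 - 32948/38661 = 2334294856/1275813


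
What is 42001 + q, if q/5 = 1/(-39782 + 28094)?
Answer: 490907683/11688 ≈ 42001.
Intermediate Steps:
q = -5/11688 (q = 5/(-39782 + 28094) = 5/(-11688) = 5*(-1/11688) = -5/11688 ≈ -0.00042779)
42001 + q = 42001 - 5/11688 = 490907683/11688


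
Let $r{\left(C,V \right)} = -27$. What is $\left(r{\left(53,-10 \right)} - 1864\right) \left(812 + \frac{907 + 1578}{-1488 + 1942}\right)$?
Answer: $- \frac{701812503}{454} \approx -1.5458 \cdot 10^{6}$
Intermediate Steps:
$\left(r{\left(53,-10 \right)} - 1864\right) \left(812 + \frac{907 + 1578}{-1488 + 1942}\right) = \left(-27 - 1864\right) \left(812 + \frac{907 + 1578}{-1488 + 1942}\right) = - 1891 \left(812 + \frac{2485}{454}\right) = \left(-1891\right) \frac{371133}{454} = - \frac{701812503}{454}$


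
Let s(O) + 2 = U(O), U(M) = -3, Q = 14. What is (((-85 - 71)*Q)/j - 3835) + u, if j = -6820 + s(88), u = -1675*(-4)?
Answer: 71633/25 ≈ 2865.3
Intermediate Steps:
s(O) = -5 (s(O) = -2 - 3 = -5)
u = 6700
j = -6825 (j = -6820 - 5 = -6825)
(((-85 - 71)*Q)/j - 3835) + u = (((-85 - 71)*14)/(-6825) - 3835) + 6700 = (-156*14*(-1/6825) - 3835) + 6700 = (-2184*(-1/6825) - 3835) + 6700 = (8/25 - 3835) + 6700 = -95867/25 + 6700 = 71633/25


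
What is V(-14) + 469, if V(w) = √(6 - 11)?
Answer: 469 + I*√5 ≈ 469.0 + 2.2361*I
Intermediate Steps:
V(w) = I*√5 (V(w) = √(-5) = I*√5)
V(-14) + 469 = I*√5 + 469 = 469 + I*√5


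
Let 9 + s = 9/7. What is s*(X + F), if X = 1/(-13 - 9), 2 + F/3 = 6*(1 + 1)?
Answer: -17793/77 ≈ -231.08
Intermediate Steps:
s = -54/7 (s = -9 + 9/7 = -54/7 ≈ -7.7143)
F = 30 (F = -6 + 3*(6*(1 + 1)) = -6 + 3*(6*2) = -6 + 3*12 = -6 + 36 = 30)
X = -1/22 (X = 1/(-22) = -1/22 ≈ -0.045455)
s*(X + F) = -54*(-1/22 + 30)/7 = -54/7*659/22 = -17793/77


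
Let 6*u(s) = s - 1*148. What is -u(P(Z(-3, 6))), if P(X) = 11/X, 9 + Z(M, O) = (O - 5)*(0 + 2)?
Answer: 349/14 ≈ 24.929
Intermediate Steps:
Z(M, O) = -19 + 2*O (Z(M, O) = -9 + (O - 5)*(0 + 2) = -9 + (-5 + O)*2 = -9 + (-10 + 2*O) = -19 + 2*O)
u(s) = -74/3 + s/6 (u(s) = (s - 1*148)/6 = (s - 148)/6 = (-148 + s)/6 = -74/3 + s/6)
-u(P(Z(-3, 6))) = -(-74/3 + (11/(-19 + 2*6))/6) = -(-74/3 + (11/(-19 + 12))/6) = -(-74/3 + (11/(-7))/6) = -(-74/3 + (11*(-⅐))/6) = -(-74/3 + (⅙)*(-11/7)) = -(-74/3 - 11/42) = -1*(-349/14) = 349/14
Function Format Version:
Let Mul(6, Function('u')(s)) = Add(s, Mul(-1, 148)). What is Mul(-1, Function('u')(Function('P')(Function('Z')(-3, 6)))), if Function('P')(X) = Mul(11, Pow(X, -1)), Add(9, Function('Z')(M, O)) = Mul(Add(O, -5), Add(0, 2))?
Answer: Rational(349, 14) ≈ 24.929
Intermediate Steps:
Function('Z')(M, O) = Add(-19, Mul(2, O)) (Function('Z')(M, O) = Add(-9, Mul(Add(O, -5), Add(0, 2))) = Add(-9, Mul(Add(-5, O), 2)) = Add(-9, Add(-10, Mul(2, O))) = Add(-19, Mul(2, O)))
Function('u')(s) = Add(Rational(-74, 3), Mul(Rational(1, 6), s)) (Function('u')(s) = Mul(Rational(1, 6), Add(s, Mul(-1, 148))) = Mul(Rational(1, 6), Add(s, -148)) = Mul(Rational(1, 6), Add(-148, s)) = Add(Rational(-74, 3), Mul(Rational(1, 6), s)))
Mul(-1, Function('u')(Function('P')(Function('Z')(-3, 6)))) = Mul(-1, Add(Rational(-74, 3), Mul(Rational(1, 6), Mul(11, Pow(Add(-19, Mul(2, 6)), -1))))) = Mul(-1, Add(Rational(-74, 3), Mul(Rational(1, 6), Mul(11, Pow(Add(-19, 12), -1))))) = Mul(-1, Add(Rational(-74, 3), Mul(Rational(1, 6), Mul(11, Pow(-7, -1))))) = Mul(-1, Add(Rational(-74, 3), Mul(Rational(1, 6), Mul(11, Rational(-1, 7))))) = Mul(-1, Add(Rational(-74, 3), Mul(Rational(1, 6), Rational(-11, 7)))) = Mul(-1, Add(Rational(-74, 3), Rational(-11, 42))) = Mul(-1, Rational(-349, 14)) = Rational(349, 14)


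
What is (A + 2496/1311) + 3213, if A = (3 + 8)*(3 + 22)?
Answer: 1525088/437 ≈ 3489.9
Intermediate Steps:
A = 275 (A = 11*25 = 275)
(A + 2496/1311) + 3213 = (275 + 2496/1311) + 3213 = (275 + 2496*(1/1311)) + 3213 = (275 + 832/437) + 3213 = 121007/437 + 3213 = 1525088/437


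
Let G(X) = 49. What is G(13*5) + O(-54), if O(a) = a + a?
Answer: -59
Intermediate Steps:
O(a) = 2*a
G(13*5) + O(-54) = 49 + 2*(-54) = 49 - 108 = -59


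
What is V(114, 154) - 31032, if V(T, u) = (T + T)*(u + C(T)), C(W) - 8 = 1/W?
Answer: 5906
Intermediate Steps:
C(W) = 8 + 1/W
V(T, u) = 2*T*(8 + u + 1/T) (V(T, u) = (T + T)*(u + (8 + 1/T)) = (2*T)*(8 + u + 1/T) = 2*T*(8 + u + 1/T))
V(114, 154) - 31032 = (2 + 16*114 + 2*114*154) - 31032 = (2 + 1824 + 35112) - 31032 = 36938 - 31032 = 5906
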